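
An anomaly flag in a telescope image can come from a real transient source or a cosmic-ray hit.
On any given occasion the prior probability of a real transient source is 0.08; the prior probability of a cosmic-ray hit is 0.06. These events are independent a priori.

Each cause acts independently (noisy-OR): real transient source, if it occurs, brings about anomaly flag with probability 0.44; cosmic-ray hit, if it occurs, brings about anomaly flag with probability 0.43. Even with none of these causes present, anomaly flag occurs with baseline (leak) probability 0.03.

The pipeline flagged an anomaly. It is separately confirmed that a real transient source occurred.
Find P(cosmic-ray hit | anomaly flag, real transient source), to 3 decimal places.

P(cosmic-ray hit | anomaly flag, real transient source) ≈ 0.088

Under noisy-OR, P(anomaly flag | causes) = 1 − (1−0.03)·∏(1−qᵢ) over the active causes.
Sum P(anomaly flag|·) weighted by the priors over both values of cosmic-ray hit:
  P(anomaly flag | real transient source) = 0.4568×0.94 + 0.690376×0.06
        = 0.429392 + 0.041423 = 0.470815
Configurations with cosmic-ray hit contribute 0.041423, so
  P(cosmic-ray hit | anomaly flag, real transient source) = 0.041423 / 0.470815 ≈ 0.088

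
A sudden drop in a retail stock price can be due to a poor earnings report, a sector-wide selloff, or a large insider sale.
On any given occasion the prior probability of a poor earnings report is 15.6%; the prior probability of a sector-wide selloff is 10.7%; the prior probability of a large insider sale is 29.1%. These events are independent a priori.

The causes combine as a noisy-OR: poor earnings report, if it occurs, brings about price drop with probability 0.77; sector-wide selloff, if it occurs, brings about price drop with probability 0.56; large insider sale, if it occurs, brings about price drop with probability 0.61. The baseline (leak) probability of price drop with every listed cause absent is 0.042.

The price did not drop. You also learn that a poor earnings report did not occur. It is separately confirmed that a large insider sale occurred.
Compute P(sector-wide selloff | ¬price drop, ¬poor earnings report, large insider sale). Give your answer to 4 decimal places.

Under noisy-OR, P(price drop | causes) = 1 − (1−0.042)·∏(1−qᵢ) over the active causes.
Enumerate both values of sector-wide selloff and weight by the priors:
  P(¬price drop | ¬poor earnings report, large insider sale) = 0.37362×0.893 + 0.164393×0.107
        = 0.333643 + 0.017590 = 0.351233
Keeping only the sector-wide selloff-present terms gives 0.017590, so
  P(sector-wide selloff | ¬price drop, ¬poor earnings report, large insider sale) = 0.017590 / 0.351233 ≈ 0.0501

P(sector-wide selloff | ¬price drop, ¬poor earnings report, large insider sale) ≈ 0.0501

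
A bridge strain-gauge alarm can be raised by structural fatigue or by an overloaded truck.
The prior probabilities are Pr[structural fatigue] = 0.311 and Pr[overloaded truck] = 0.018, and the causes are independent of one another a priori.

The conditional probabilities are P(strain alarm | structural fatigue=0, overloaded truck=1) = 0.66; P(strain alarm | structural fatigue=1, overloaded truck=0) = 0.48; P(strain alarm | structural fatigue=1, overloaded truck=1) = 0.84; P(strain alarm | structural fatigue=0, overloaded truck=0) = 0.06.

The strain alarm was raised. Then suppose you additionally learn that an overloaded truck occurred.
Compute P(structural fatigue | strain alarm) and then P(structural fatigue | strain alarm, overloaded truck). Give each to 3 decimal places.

Numerator (weight on configurations with structural fatigue): 0.146593 + 0.004702 = 0.151295
The normalizing constant is 0.06·0.689·0.982 + 0.66·0.689·0.018 + 0.48·0.311·0.982 + 0.84·0.311·0.018 = 0.200076
Posterior = 0.151295 / 0.200076 ≈ 0.756

Now also conditioning on overloaded truck=true:
Sum P(strain alarm|·) weighted by the priors over both values of structural fatigue:
  P(strain alarm | overloaded truck) = 0.66×0.689 + 0.84×0.311
        = 0.454740 + 0.261240 = 0.715980
The terms with structural fatigue present sum to 0.261240, so
  P(structural fatigue | strain alarm, overloaded truck) = 0.261240 / 0.715980 ≈ 0.365

P(structural fatigue | strain alarm) ≈ 0.756; P(structural fatigue | strain alarm, overloaded truck) ≈ 0.365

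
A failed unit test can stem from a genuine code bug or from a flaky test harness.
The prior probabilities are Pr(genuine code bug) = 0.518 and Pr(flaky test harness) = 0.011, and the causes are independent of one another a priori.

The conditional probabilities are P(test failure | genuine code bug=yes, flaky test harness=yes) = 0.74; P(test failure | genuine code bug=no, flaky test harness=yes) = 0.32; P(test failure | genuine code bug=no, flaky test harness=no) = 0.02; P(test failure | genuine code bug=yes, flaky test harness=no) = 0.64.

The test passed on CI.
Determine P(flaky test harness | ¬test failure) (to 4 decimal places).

P(flaky test harness | ¬test failure) ≈ 0.0077

P(¬test failure) = 0.98×0.482×0.989 + 0.68×0.482×0.011 + 0.36×0.518×0.989 + 0.26×0.518×0.011 = 0.467164 + 0.003605 + 0.184429 + 0.001481 = 0.656679
Of this, 0.005086 comes from 0.003605 + 0.001481 (the flaky test harness=true cases).
Hence the posterior is 0.005086/0.656679 ≈ 0.0077.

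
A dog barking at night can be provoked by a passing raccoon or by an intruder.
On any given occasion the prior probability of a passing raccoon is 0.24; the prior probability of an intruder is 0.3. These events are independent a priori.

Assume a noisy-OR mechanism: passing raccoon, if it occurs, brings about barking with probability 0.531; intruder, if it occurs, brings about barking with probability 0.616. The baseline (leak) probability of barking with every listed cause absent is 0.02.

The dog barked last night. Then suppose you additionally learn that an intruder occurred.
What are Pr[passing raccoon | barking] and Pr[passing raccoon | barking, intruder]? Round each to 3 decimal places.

Pr[passing raccoon | barking] ≈ 0.495; Pr[passing raccoon | barking, intruder] ≈ 0.294

Under noisy-OR, P(barking | causes) = 1 − (1−0.02)·∏(1−qᵢ) over the active causes.
P(barking) = 0.02·0.76·0.7 + 0.62368·0.76·0.3 + 0.54038·0.24·0.7 + 0.823506·0.24·0.3 = 0.010640 + 0.142199 + 0.090784 + 0.059292 = 0.302915
Of this, 0.150076 comes from 0.090784 + 0.059292 (the passing raccoon=true cases).
So P(passing raccoon | barking) = 0.150076/0.302915 ≈ 0.495.

Now condition on the additional information:
P(barking | intruder) = 0.62368*0.76 + 0.823506*0.24 = 0.473997 + 0.197641 = 0.671638
Of this, 0.197641 comes from 0.823506*0.24 (the passing raccoon=true cases).
P(passing raccoon | barking, intruder) = 0.197641 / 0.671638 ≈ 0.294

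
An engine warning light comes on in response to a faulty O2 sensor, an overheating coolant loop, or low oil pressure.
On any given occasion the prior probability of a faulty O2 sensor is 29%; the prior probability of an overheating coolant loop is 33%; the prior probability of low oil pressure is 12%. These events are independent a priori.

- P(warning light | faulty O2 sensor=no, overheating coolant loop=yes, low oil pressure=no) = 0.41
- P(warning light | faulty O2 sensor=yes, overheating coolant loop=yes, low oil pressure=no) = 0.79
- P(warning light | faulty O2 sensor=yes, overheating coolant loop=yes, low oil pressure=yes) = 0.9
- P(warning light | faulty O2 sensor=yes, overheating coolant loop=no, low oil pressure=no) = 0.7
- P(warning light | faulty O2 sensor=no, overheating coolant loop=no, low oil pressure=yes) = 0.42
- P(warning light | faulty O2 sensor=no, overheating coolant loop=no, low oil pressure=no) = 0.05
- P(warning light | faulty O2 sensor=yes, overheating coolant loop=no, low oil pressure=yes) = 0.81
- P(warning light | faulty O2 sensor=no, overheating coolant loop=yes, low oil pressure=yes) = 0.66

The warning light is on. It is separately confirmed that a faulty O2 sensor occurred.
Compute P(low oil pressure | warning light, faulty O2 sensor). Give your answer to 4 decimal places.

P(low oil pressure | warning light, faulty O2 sensor) ≈ 0.1356

Weight on low oil pressure=true, given the evidence: 0.065124 + 0.035640 = 0.100764
Denominator P(warning light | faulty O2 sensor): 0.7·0.67·0.88 + 0.81·0.67·0.12 + 0.79·0.33·0.88 + 0.9·0.33·0.12 = 0.742900
P(low oil pressure | warning light, faulty O2 sensor) = 0.100764/0.742900 ≈ 0.1356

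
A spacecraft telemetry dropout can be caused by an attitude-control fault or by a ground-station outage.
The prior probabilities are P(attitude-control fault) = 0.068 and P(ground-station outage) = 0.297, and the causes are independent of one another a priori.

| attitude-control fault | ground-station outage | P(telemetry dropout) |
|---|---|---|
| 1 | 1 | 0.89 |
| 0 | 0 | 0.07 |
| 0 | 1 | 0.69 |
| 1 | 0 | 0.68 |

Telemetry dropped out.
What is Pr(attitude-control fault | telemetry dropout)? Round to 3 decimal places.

Pr(attitude-control fault | telemetry dropout) ≈ 0.176

Enumerate the 4 (attitude-control fault, ground-station outage) configurations and weight by the priors:
  P(telemetry dropout) = 0.07·0.932·0.703 + 0.69·0.932·0.297 + 0.68·0.068·0.703 + 0.89·0.068·0.297
        = 0.045864 + 0.190995 + 0.032507 + 0.017974 = 0.287340
Configurations with attitude-control fault contribute 0.050481, so
  P(attitude-control fault | telemetry dropout) = 0.050481 / 0.287340 ≈ 0.176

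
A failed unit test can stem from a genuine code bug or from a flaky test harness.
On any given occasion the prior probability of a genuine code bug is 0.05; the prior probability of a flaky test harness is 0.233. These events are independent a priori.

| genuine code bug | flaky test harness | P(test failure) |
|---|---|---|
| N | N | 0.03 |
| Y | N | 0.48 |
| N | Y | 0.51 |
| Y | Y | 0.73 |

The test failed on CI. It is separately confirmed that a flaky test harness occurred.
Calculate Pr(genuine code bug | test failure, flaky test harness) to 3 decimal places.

Pr(genuine code bug | test failure, flaky test harness) ≈ 0.070

P(test failure | flaky test harness) = 0.51·0.95 + 0.73·0.05 = 0.484500 + 0.036500 = 0.521000
Restricting to configurations with genuine code bug present: 0.73·0.05 = 0.036500.
Hence the posterior is 0.036500/0.521000 ≈ 0.070.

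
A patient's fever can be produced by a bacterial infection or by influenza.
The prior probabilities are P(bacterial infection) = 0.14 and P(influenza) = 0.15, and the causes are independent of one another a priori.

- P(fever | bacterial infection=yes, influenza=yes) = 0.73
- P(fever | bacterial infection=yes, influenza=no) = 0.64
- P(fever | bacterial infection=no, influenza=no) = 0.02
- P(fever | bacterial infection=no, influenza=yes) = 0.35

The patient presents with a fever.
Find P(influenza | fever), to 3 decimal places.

P(fever) = 0.02×0.86×0.85 + 0.35×0.86×0.15 + 0.64×0.14×0.85 + 0.73×0.14×0.15 = 0.014620 + 0.045150 + 0.076160 + 0.015330 = 0.151260
The influenza-present share is 0.045150 + 0.015330 = 0.060480.
So P(influenza | fever) = 0.060480/0.151260 ≈ 0.400.

P(influenza | fever) ≈ 0.400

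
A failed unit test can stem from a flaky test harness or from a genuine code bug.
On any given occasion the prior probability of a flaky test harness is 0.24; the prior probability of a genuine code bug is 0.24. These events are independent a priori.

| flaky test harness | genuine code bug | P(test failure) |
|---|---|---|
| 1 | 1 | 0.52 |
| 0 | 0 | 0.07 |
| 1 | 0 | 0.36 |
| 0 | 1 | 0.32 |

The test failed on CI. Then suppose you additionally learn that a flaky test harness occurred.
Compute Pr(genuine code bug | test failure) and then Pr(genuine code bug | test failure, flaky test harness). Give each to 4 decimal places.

By total probability over the 4 (flaky test harness, genuine code bug) configurations:
  P(test failure) = 0.07·0.76·0.76 + 0.32·0.76·0.24 + 0.36·0.24·0.76 + 0.52·0.24·0.24
        = 0.040432 + 0.058368 + 0.065664 + 0.029952 = 0.194416
Configurations with genuine code bug contribute 0.088320, so
  P(genuine code bug | test failure) = 0.088320 / 0.194416 ≈ 0.4543

Now condition on the additional information:
Sum P(test failure|·) weighted by the priors over both values of genuine code bug:
  P(test failure | flaky test harness) = 0.36·0.76 + 0.52·0.24
        = 0.273600 + 0.124800 = 0.398400
The terms with genuine code bug present sum to 0.124800, so
  P(genuine code bug | test failure, flaky test harness) = 0.124800 / 0.398400 ≈ 0.3133

Pr(genuine code bug | test failure) ≈ 0.4543; Pr(genuine code bug | test failure, flaky test harness) ≈ 0.3133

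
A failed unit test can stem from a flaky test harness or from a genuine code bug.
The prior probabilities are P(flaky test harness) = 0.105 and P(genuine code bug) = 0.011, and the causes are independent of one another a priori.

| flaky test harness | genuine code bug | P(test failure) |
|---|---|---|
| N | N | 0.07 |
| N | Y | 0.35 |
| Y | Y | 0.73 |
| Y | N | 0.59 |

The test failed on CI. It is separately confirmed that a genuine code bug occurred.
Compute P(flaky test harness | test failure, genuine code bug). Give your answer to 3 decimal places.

Sum P(test failure|·) weighted by the priors over both values of flaky test harness:
  P(test failure | genuine code bug) = 0.35*0.895 + 0.73*0.105
        = 0.313250 + 0.076650 = 0.389900
Keeping only the flaky test harness-present terms gives 0.076650, so
  P(flaky test harness | test failure, genuine code bug) = 0.076650 / 0.389900 ≈ 0.197

P(flaky test harness | test failure, genuine code bug) ≈ 0.197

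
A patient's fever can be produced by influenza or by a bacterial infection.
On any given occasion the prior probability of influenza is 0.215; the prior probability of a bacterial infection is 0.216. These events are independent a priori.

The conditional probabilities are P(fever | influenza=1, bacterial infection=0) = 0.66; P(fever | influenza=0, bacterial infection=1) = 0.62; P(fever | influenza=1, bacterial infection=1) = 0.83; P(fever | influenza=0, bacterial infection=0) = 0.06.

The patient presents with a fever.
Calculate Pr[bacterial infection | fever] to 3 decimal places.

By total probability over the 4 (influenza, bacterial infection) configurations:
  P(fever) = 0.06×0.785×0.784 + 0.62×0.785×0.216 + 0.66×0.215×0.784 + 0.83×0.215×0.216
        = 0.036926 + 0.105127 + 0.111250 + 0.038545 = 0.291848
The terms with bacterial infection present sum to 0.143672, so
  P(bacterial infection | fever) = 0.143672 / 0.291848 ≈ 0.492

Pr[bacterial infection | fever] ≈ 0.492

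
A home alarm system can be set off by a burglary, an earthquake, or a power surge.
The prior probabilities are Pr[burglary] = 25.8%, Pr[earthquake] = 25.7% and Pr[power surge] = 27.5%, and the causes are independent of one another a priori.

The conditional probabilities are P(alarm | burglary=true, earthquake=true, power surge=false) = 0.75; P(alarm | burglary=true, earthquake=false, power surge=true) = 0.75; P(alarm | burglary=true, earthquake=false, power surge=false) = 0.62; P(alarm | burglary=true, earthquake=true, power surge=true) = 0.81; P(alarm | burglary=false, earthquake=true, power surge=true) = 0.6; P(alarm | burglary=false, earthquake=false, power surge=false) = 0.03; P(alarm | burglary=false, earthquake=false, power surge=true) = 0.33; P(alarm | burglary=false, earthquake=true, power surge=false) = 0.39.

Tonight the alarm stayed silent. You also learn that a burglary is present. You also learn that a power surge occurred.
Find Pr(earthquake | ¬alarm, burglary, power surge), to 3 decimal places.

Pr(earthquake | ¬alarm, burglary, power surge) ≈ 0.208

Numerator (weight on configurations with earthquake): 0.19×0.257 = 0.048830
Normalizer over all consistent configurations: 0.25×0.743 + 0.19×0.257 = 0.234580
Posterior = 0.048830 / 0.234580 ≈ 0.208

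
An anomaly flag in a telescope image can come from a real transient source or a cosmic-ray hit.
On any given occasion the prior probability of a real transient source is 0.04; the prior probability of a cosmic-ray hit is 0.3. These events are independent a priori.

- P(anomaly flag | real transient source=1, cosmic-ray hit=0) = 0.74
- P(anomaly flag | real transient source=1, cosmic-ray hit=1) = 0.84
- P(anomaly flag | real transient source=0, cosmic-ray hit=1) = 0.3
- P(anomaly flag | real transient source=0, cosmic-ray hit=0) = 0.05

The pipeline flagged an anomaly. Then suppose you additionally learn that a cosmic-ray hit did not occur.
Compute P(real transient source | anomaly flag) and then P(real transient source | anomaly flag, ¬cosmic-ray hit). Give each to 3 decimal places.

By total probability over the 4 (real transient source, cosmic-ray hit) configurations:
  P(anomaly flag) = 0.05*0.96*0.7 + 0.3*0.96*0.3 + 0.74*0.04*0.7 + 0.84*0.04*0.3
        = 0.033600 + 0.086400 + 0.020720 + 0.010080 = 0.150800
The terms with real transient source present sum to 0.030800, so
  P(real transient source | anomaly flag) = 0.030800 / 0.150800 ≈ 0.204

Now also conditioning on cosmic-ray hit≠true:
P(anomaly flag | ¬cosmic-ray hit) = 0.05×0.96 + 0.74×0.04 = 0.048000 + 0.029600 = 0.077600
The real transient source-present share is 0.74×0.04 = 0.029600.
Hence the posterior is 0.029600/0.077600 ≈ 0.381.

P(real transient source | anomaly flag) ≈ 0.204; P(real transient source | anomaly flag, ¬cosmic-ray hit) ≈ 0.381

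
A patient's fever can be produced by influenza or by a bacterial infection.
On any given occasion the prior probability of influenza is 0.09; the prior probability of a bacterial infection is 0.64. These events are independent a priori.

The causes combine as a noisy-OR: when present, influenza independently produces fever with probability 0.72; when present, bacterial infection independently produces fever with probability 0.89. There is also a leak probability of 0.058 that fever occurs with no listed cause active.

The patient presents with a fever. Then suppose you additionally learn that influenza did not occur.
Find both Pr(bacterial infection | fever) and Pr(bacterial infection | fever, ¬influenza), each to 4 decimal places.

Under noisy-OR, P(fever | causes) = 1 − (1−0.058)·∏(1−qᵢ) over the active causes.
Enumerate the 4 (influenza, bacterial infection) configurations and weight by the priors:
  P(fever) = 0.058*0.91*0.36 + 0.89638*0.91*0.64 + 0.73624*0.09*0.36 + 0.970986*0.09*0.64
        = 0.019001 + 0.522052 + 0.023854 + 0.055929 = 0.620836
The terms with bacterial infection present sum to 0.577981, so
  P(bacterial infection | fever) = 0.577981 / 0.620836 ≈ 0.9310

Now condition on the additional information:
Numerator (weight on configurations with bacterial infection): 0.89638·0.64 = 0.573683
The normalizing constant is 0.058·0.36 + 0.89638·0.64 = 0.594563
Posterior = 0.573683 / 0.594563 ≈ 0.9649
With influenza excluded, bacterial infection must carry more of the explanatory weight for the fever.

Pr(bacterial infection | fever) ≈ 0.9310; Pr(bacterial infection | fever, ¬influenza) ≈ 0.9649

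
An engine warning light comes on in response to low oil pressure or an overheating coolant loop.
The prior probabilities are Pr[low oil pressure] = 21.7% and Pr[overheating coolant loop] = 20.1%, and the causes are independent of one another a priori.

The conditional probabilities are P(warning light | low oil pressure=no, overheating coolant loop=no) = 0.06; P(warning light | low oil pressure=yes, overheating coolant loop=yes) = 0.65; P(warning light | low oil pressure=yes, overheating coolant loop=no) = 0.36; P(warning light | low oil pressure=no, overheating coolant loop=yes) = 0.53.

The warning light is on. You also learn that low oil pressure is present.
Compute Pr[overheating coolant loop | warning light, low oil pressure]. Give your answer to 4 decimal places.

Pr[overheating coolant loop | warning light, low oil pressure] ≈ 0.3123

Sum P(warning light|·) weighted by the priors over both values of overheating coolant loop:
  P(warning light | low oil pressure) = 0.36*0.799 + 0.65*0.201
        = 0.287640 + 0.130650 = 0.418290
The terms with overheating coolant loop present sum to 0.130650, so
  P(overheating coolant loop | warning light, low oil pressure) = 0.130650 / 0.418290 ≈ 0.3123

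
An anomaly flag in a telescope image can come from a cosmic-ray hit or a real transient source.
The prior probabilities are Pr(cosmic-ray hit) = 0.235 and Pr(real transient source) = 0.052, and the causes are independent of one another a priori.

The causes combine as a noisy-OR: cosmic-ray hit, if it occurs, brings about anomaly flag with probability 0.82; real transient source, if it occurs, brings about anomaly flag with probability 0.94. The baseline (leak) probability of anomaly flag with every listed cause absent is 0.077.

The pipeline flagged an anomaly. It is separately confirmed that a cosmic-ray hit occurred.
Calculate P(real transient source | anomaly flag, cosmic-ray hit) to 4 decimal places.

Under noisy-OR, P(anomaly flag | causes) = 1 − (1−0.077)·∏(1−qᵢ) over the active causes.
Sum P(anomaly flag|·) weighted by the priors over both values of real transient source:
  P(anomaly flag | cosmic-ray hit) = 0.83386×0.948 + 0.990032×0.052
        = 0.790499 + 0.051482 = 0.841981
Configurations with real transient source contribute 0.051482, so
  P(real transient source | anomaly flag, cosmic-ray hit) = 0.051482 / 0.841981 ≈ 0.0611

P(real transient source | anomaly flag, cosmic-ray hit) ≈ 0.0611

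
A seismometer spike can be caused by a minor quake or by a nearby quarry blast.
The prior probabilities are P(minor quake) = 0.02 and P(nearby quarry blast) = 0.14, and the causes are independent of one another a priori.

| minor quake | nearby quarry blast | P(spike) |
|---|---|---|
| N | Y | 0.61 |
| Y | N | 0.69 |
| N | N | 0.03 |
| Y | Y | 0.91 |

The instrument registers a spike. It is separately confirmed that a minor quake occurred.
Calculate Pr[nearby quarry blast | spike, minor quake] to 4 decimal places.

P(spike | minor quake) = 0.69*0.86 + 0.91*0.14 = 0.593400 + 0.127400 = 0.720800
Restricting to configurations with nearby quarry blast present: 0.91*0.14 = 0.127400.
So P(nearby quarry blast | spike, minor quake) = 0.127400/0.720800 ≈ 0.1767.

Pr[nearby quarry blast | spike, minor quake] ≈ 0.1767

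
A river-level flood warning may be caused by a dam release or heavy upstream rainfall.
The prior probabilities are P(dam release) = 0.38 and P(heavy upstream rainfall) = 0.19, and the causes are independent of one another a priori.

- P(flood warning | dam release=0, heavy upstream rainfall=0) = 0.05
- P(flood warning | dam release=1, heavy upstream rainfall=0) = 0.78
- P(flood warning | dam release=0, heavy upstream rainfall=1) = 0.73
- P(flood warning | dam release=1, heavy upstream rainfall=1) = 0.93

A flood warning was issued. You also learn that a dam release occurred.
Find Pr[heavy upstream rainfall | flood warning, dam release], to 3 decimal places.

By total probability over both values of heavy upstream rainfall:
  P(flood warning | dam release) = 0.78·0.81 + 0.93·0.19
        = 0.631800 + 0.176700 = 0.808500
Keeping only the heavy upstream rainfall-present terms gives 0.176700, so
  P(heavy upstream rainfall | flood warning, dam release) = 0.176700 / 0.808500 ≈ 0.219

Pr[heavy upstream rainfall | flood warning, dam release] ≈ 0.219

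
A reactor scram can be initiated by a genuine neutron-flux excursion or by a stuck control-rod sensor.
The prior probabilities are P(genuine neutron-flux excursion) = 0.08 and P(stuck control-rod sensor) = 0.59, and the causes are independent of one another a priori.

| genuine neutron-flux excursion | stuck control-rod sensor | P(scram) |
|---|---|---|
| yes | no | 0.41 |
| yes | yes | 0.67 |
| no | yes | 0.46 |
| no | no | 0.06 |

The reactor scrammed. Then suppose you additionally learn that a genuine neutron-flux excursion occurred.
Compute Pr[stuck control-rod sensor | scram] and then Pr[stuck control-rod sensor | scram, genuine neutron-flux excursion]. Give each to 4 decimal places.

P(scram) = 0.06·0.92·0.41 + 0.46·0.92·0.59 + 0.41·0.08·0.41 + 0.67·0.08·0.59 = 0.022632 + 0.249688 + 0.013448 + 0.031624 = 0.317392
Restricting to configurations with stuck control-rod sensor present: 0.249688 + 0.031624 = 0.281312.
P(stuck control-rod sensor | scram) = 0.281312 / 0.317392 ≈ 0.8863

Now condition on the additional information:
By total probability over both values of stuck control-rod sensor:
  P(scram | genuine neutron-flux excursion) = 0.41·0.41 + 0.67·0.59
        = 0.168100 + 0.395300 = 0.563400
The terms with stuck control-rod sensor present sum to 0.395300, so
  P(stuck control-rod sensor | scram, genuine neutron-flux excursion) = 0.395300 / 0.563400 ≈ 0.7016
This is intercausal reasoning (explaining away): once genuine neutron-flux excursion accounts for the scram, stuck control-rod sensor becomes less likely.

Pr[stuck control-rod sensor | scram] ≈ 0.8863; Pr[stuck control-rod sensor | scram, genuine neutron-flux excursion] ≈ 0.7016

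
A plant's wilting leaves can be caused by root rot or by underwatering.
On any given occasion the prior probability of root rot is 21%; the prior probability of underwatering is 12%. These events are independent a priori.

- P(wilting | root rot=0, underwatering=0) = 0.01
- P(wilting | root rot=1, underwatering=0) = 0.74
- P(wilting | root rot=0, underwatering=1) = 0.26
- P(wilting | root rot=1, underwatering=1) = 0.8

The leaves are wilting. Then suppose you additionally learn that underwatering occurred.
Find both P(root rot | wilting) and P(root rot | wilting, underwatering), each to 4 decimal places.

For the numerator, keep only root rot=true terms: 0.136752 + 0.020160 = 0.156912
Normalizer over all consistent configurations: 0.01·0.79·0.88 + 0.26·0.79·0.12 + 0.74·0.21·0.88 + 0.8·0.21·0.12 = 0.188512
Posterior = 0.156912 / 0.188512 ≈ 0.8324

With the extra evidence:
Enumerate both values of root rot and weight by the priors:
  P(wilting | underwatering) = 0.26×0.79 + 0.8×0.21
        = 0.205400 + 0.168000 = 0.373400
Keeping only the root rot-present terms gives 0.168000, so
  P(root rot | wilting, underwatering) = 0.168000 / 0.373400 ≈ 0.4499

P(root rot | wilting) ≈ 0.8324; P(root rot | wilting, underwatering) ≈ 0.4499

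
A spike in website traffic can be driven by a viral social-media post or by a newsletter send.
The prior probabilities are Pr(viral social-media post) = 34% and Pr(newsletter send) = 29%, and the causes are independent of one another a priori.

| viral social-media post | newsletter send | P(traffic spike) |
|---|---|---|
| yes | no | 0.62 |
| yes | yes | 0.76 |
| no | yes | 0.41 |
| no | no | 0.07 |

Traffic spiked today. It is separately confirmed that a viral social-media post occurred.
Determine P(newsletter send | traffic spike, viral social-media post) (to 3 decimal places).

P(newsletter send | traffic spike, viral social-media post) ≈ 0.334

By total probability over both values of newsletter send:
  P(traffic spike | viral social-media post) = 0.62*0.71 + 0.76*0.29
        = 0.440200 + 0.220400 = 0.660600
Configurations with newsletter send contribute 0.220400, so
  P(newsletter send | traffic spike, viral social-media post) = 0.220400 / 0.660600 ≈ 0.334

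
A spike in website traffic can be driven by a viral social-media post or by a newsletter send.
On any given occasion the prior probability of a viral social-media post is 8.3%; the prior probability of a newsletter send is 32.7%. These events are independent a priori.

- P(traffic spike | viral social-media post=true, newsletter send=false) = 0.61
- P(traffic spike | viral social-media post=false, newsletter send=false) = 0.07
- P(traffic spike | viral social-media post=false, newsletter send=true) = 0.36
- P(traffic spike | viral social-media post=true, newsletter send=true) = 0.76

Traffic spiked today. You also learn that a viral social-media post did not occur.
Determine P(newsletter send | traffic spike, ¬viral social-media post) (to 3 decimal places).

Enumerate both values of newsletter send and weight by the priors:
  P(traffic spike | ¬viral social-media post) = 0.07×0.673 + 0.36×0.327
        = 0.047110 + 0.117720 = 0.164830
Keeping only the newsletter send-present terms gives 0.117720, so
  P(newsletter send | traffic spike, ¬viral social-media post) = 0.117720 / 0.164830 ≈ 0.714

P(newsletter send | traffic spike, ¬viral social-media post) ≈ 0.714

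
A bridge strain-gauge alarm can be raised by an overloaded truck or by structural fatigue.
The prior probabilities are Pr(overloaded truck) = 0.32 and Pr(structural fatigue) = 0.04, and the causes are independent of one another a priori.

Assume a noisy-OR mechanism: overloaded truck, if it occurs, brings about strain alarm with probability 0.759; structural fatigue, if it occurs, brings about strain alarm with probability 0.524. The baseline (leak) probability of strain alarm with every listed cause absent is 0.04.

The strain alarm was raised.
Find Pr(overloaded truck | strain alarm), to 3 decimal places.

Pr(overloaded truck | strain alarm) ≈ 0.858

Under noisy-OR, P(strain alarm | causes) = 1 − (1−0.04)·∏(1−qᵢ) over the active causes.
Sum P(strain alarm|·) weighted by the priors over the 4 (overloaded truck, structural fatigue) configurations:
  P(strain alarm) = 0.04×0.68×0.96 + 0.54304×0.68×0.04 + 0.76864×0.32×0.96 + 0.889873×0.32×0.04
        = 0.026112 + 0.014771 + 0.236126 + 0.011390 = 0.288399
Configurations with overloaded truck contribute 0.247516, so
  P(overloaded truck | strain alarm) = 0.247516 / 0.288399 ≈ 0.858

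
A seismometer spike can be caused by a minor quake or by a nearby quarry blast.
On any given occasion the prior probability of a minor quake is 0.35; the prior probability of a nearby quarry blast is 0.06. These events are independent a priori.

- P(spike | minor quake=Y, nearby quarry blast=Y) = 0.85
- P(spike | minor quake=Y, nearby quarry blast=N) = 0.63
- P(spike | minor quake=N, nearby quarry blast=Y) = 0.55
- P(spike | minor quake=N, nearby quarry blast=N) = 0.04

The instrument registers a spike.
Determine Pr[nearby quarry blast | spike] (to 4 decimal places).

P(spike) = 0.04×0.65×0.94 + 0.55×0.65×0.06 + 0.63×0.35×0.94 + 0.85×0.35×0.06 = 0.024440 + 0.021450 + 0.207270 + 0.017850 = 0.271010
Restricting to configurations with nearby quarry blast present: 0.021450 + 0.017850 = 0.039300.
Hence the posterior is 0.039300/0.271010 ≈ 0.1450.

Pr[nearby quarry blast | spike] ≈ 0.1450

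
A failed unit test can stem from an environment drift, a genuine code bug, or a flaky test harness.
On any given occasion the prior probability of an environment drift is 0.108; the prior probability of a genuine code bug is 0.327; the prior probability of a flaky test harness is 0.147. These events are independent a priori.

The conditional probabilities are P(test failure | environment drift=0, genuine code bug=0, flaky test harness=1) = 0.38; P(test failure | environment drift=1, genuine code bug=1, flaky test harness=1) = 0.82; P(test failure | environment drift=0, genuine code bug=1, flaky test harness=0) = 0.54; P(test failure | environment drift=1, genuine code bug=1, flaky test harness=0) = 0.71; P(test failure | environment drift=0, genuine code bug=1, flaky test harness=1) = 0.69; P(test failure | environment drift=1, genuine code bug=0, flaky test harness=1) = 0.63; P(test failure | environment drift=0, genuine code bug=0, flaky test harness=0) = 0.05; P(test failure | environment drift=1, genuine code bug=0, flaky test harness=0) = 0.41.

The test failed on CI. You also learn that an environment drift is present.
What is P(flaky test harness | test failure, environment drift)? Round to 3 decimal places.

P(test failure | environment drift) = 0.41×0.673×0.853 + 0.63×0.673×0.147 + 0.71×0.327×0.853 + 0.82×0.327×0.147 = 0.235368 + 0.062327 + 0.198041 + 0.039417 = 0.535153
Restricting to configurations with flaky test harness present: 0.062327 + 0.039417 = 0.101744.
So P(flaky test harness | test failure, environment drift) = 0.101744/0.535153 ≈ 0.190.

P(flaky test harness | test failure, environment drift) ≈ 0.190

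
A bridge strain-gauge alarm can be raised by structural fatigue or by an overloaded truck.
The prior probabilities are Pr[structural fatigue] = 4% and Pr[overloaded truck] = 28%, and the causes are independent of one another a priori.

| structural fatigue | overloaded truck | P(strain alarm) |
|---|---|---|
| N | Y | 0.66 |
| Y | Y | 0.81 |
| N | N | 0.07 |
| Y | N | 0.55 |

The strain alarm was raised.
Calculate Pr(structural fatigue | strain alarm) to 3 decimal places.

Pr(structural fatigue | strain alarm) ≈ 0.099

P(strain alarm) = 0.07·0.96·0.72 + 0.66·0.96·0.28 + 0.55·0.04·0.72 + 0.81·0.04·0.28 = 0.048384 + 0.177408 + 0.015840 + 0.009072 = 0.250704
Restricting to configurations with structural fatigue present: 0.015840 + 0.009072 = 0.024912.
P(structural fatigue | strain alarm) = 0.024912 / 0.250704 ≈ 0.099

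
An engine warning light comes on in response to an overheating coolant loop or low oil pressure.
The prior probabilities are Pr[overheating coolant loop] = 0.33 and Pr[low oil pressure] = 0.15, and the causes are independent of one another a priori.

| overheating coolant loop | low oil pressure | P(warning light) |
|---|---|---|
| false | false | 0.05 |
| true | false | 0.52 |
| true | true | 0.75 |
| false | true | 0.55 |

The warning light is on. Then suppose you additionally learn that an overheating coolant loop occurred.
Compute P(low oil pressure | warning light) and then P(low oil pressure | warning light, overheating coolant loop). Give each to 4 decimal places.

P(low oil pressure | warning light) ≈ 0.3464; P(low oil pressure | warning light, overheating coolant loop) ≈ 0.2029

Enumerate the 4 (overheating coolant loop, low oil pressure) configurations and weight by the priors:
  P(warning light) = 0.05·0.67·0.85 + 0.55·0.67·0.15 + 0.52·0.33·0.85 + 0.75·0.33·0.15
        = 0.028475 + 0.055275 + 0.145860 + 0.037125 = 0.266735
Configurations with low oil pressure contribute 0.092400, so
  P(low oil pressure | warning light) = 0.092400 / 0.266735 ≈ 0.3464

With the extra evidence:
By total probability over both values of low oil pressure:
  P(warning light | overheating coolant loop) = 0.52·0.85 + 0.75·0.15
        = 0.442000 + 0.112500 = 0.554500
The terms with low oil pressure present sum to 0.112500, so
  P(low oil pressure | warning light, overheating coolant loop) = 0.112500 / 0.554500 ≈ 0.2029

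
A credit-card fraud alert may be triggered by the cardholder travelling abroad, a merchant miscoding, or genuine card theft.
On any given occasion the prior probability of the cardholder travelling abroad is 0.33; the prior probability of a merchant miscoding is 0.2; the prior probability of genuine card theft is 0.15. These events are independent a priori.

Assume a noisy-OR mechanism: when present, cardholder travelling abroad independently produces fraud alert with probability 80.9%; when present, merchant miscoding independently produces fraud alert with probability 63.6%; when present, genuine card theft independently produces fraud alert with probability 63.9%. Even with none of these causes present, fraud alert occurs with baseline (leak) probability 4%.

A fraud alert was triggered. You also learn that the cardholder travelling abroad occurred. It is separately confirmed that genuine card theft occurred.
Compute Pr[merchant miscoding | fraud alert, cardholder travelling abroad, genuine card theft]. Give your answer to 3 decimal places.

Under noisy-OR, P(fraud alert | causes) = 1 − (1−0.04)·∏(1−qᵢ) over the active causes.
P(fraud alert | cardholder travelling abroad, genuine card theft) = 0.933807×0.8 + 0.975906×0.2 = 0.747046 + 0.195181 = 0.942227
Of this, 0.195181 comes from 0.975906×0.2 (the merchant miscoding=true cases).
Hence the posterior is 0.195181/0.942227 ≈ 0.207.

Pr[merchant miscoding | fraud alert, cardholder travelling abroad, genuine card theft] ≈ 0.207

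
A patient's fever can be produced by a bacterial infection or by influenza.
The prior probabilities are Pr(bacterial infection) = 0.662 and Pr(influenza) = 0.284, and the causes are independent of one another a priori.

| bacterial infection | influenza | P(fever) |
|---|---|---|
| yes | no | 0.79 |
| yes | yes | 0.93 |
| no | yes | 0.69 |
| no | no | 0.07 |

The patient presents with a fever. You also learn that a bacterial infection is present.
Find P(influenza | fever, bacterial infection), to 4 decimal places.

P(fever | bacterial infection) = 0.79×0.716 + 0.93×0.284 = 0.565640 + 0.264120 = 0.829760
The influenza-present share is 0.93×0.284 = 0.264120.
P(influenza | fever, bacterial infection) = 0.264120 / 0.829760 ≈ 0.3183

P(influenza | fever, bacterial infection) ≈ 0.3183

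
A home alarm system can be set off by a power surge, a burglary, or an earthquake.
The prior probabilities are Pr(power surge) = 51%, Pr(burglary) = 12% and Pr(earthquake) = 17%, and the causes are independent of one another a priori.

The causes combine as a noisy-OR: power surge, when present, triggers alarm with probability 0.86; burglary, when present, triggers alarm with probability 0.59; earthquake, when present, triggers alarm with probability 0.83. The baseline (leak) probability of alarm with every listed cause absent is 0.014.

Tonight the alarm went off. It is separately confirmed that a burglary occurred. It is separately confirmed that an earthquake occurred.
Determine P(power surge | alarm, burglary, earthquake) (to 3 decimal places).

Under noisy-OR, P(alarm | causes) = 1 − (1−0.014)·∏(1−qᵢ) over the active causes.
By total probability over both values of power surge:
  P(alarm | burglary, earthquake) = 0.931276×0.49 + 0.990379×0.51
        = 0.456325 + 0.505093 = 0.961418
Keeping only the power surge-present terms gives 0.505093, so
  P(power surge | alarm, burglary, earthquake) = 0.505093 / 0.961418 ≈ 0.525

P(power surge | alarm, burglary, earthquake) ≈ 0.525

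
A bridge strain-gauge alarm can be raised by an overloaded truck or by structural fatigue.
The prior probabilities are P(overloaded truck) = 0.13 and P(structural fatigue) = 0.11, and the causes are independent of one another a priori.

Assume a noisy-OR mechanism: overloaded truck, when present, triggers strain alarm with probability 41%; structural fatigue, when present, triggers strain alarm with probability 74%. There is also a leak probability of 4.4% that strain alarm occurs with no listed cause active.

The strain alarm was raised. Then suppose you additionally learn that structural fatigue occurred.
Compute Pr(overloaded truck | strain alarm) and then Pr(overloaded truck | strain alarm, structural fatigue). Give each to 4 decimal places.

Under noisy-OR, P(strain alarm | causes) = 1 − (1−0.044)·∏(1−qᵢ) over the active causes.
Enumerate the 4 (overloaded truck, structural fatigue) configurations and weight by the priors:
  P(strain alarm) = 0.044·0.87·0.89 + 0.75144·0.87·0.11 + 0.43596·0.13·0.89 + 0.85335·0.13·0.11
        = 0.034069 + 0.071913 + 0.050441 + 0.012203 = 0.168626
Keeping only the overloaded truck-present terms gives 0.062644, so
  P(overloaded truck | strain alarm) = 0.062644 / 0.168626 ≈ 0.3715

With the extra evidence:
Sum P(strain alarm|·) weighted by the priors over both values of overloaded truck:
  P(strain alarm | structural fatigue) = 0.75144×0.87 + 0.85335×0.13
        = 0.653753 + 0.110936 = 0.764689
Keeping only the overloaded truck-present terms gives 0.110936, so
  P(overloaded truck | strain alarm, structural fatigue) = 0.110936 / 0.764689 ≈ 0.1451

Pr(overloaded truck | strain alarm) ≈ 0.3715; Pr(overloaded truck | strain alarm, structural fatigue) ≈ 0.1451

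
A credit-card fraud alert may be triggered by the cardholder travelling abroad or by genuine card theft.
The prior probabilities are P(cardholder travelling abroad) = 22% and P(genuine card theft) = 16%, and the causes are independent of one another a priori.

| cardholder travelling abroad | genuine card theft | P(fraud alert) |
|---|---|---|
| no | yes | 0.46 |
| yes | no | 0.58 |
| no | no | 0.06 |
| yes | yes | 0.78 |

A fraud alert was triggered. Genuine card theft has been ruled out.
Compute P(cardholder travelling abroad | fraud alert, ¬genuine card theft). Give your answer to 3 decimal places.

Weight on cardholder travelling abroad=true, given the evidence: 0.58×0.22 = 0.127600
The normalizing constant is 0.06×0.78 + 0.58×0.22 = 0.174400
Posterior = 0.127600 / 0.174400 ≈ 0.732

P(cardholder travelling abroad | fraud alert, ¬genuine card theft) ≈ 0.732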